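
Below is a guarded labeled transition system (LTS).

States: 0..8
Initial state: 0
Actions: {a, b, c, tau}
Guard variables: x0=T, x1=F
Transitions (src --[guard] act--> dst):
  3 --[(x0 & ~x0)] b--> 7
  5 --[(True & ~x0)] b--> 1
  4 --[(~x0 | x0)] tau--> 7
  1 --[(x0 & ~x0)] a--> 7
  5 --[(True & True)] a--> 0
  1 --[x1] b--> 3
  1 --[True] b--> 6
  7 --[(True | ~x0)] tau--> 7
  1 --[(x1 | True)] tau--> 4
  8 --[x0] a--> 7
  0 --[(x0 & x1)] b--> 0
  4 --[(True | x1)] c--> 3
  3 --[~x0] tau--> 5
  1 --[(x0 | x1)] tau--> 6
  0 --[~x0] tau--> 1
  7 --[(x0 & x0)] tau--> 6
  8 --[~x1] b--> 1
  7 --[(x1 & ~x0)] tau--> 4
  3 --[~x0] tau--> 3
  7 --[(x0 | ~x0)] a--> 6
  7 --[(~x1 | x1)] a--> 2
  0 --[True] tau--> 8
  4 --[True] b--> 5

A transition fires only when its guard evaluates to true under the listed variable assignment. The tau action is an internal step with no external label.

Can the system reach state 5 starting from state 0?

Guard filter leaves 14 enabled edge(s).
Layer 0: {0}
Layer 1: {8}  total {0,8}
Layer 2: {1,7}  total {0,1,7,8}
Layer 3: {2,4,6}  total {0,1,2,4,6,7,8}
Layer 4: {3,5}  total {0,1,2,3,4,5,6,7,8}
Reachable = {0,1,2,3,4,5,6,7,8}
trace reaching 5: tau·b·tau·b

Answer: REACHABLE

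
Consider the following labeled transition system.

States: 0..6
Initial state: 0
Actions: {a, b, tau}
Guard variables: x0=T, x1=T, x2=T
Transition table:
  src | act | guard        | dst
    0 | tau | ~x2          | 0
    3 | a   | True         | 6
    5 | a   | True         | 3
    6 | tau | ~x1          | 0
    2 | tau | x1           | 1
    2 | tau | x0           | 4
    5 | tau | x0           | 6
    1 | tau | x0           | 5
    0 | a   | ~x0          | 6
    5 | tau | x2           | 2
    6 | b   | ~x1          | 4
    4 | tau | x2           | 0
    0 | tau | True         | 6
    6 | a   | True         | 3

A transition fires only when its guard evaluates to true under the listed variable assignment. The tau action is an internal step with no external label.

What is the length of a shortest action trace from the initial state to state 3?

Breadth-first toward 3:
  Layer 0: {0}
  Layer 1: {6}
  Layer 2: {3}
first hit 3 at d=2 via tau·a

Answer: 2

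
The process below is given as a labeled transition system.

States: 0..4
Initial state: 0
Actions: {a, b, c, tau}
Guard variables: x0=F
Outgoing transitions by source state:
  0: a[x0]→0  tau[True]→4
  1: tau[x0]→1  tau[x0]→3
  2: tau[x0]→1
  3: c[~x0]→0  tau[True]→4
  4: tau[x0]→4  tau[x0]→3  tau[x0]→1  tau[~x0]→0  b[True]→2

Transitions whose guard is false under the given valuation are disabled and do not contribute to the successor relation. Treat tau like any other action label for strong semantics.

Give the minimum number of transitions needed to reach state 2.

Answer: 2

Trace:
Layered search for 2:
  L0 = {0}
  L1 = {4}
  L2 = {2}
depth(2)=2, e.g. tau·b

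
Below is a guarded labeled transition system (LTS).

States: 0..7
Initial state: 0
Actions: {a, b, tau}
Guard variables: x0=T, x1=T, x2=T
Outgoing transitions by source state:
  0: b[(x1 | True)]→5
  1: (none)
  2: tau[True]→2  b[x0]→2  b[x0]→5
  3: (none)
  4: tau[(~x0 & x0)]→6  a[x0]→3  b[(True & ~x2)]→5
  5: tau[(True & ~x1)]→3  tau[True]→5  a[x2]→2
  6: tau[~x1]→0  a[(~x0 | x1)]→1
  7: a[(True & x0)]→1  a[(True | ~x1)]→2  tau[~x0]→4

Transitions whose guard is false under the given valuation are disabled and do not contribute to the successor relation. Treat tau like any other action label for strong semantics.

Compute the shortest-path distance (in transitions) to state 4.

BFS to 4:
  Layer 0: {0}
  Layer 1: {5}
  Layer 2: {2}
4 never appears.

Answer: UNREACHABLE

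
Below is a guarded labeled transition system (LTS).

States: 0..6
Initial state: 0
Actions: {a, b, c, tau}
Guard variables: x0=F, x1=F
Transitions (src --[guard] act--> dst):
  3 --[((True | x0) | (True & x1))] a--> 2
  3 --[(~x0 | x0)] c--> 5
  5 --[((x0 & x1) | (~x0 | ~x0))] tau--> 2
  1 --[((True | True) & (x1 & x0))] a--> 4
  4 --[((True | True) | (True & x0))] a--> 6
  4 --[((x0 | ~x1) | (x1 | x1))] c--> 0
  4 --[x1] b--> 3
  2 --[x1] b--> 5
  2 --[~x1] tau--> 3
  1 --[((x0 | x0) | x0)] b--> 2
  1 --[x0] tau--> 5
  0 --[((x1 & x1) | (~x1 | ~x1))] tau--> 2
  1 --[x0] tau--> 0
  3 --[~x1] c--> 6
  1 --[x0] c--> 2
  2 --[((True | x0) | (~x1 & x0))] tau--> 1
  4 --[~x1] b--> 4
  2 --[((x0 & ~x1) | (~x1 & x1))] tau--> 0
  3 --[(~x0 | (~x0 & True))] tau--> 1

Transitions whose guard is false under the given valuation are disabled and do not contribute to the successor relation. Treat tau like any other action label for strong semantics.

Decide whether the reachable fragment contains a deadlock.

Answer: DEADLOCK at state 1

Trace:
R = {0,1,2,3,5,6}
  0: tau→2  [deg 1]
  1: ∅  [no exit]
  2: tau→1  tau→3  [deg 2]
  3: a→2  c→5  c→6  tau→1  [deg 4]
  5: tau→2  [deg 1]
  6: ∅  [no exit]
trace reaching 1: tau·tau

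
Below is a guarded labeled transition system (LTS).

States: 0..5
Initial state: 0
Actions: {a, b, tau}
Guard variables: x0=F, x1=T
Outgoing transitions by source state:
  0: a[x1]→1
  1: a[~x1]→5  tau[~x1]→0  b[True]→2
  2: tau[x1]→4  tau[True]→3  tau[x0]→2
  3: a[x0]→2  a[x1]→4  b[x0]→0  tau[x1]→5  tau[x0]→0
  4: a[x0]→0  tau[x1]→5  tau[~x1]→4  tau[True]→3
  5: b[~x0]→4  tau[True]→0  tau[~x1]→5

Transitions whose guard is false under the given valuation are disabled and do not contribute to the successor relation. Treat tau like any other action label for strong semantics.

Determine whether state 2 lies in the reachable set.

Guard filter leaves 10 enabled edge(s).
Layer 0: {0}
Layer 1: {1}  total {0,1}
Layer 2: {2}  total {0,1,2}
Layer 3: {3,4}  total {0,1,2,3,4}
Layer 4: {5}  total {0,1,2,3,4,5}
Reach set: {0,1,2,3,4,5}
Path to 2: a·b

Answer: REACHABLE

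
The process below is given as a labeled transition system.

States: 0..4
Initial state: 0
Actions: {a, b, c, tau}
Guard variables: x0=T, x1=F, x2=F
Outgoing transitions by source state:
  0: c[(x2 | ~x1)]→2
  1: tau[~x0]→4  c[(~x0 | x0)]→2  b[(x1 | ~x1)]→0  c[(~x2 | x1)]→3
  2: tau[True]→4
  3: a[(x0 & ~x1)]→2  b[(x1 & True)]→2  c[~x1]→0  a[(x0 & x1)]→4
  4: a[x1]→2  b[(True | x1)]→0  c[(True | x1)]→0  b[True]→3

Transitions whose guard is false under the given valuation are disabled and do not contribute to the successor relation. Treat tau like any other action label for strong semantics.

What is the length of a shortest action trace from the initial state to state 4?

Breadth-first toward 4:
  L0 = {0}
  L1 = {2}
  L2 = {4}
first hit 4 at d=2 via c·tau

Answer: 2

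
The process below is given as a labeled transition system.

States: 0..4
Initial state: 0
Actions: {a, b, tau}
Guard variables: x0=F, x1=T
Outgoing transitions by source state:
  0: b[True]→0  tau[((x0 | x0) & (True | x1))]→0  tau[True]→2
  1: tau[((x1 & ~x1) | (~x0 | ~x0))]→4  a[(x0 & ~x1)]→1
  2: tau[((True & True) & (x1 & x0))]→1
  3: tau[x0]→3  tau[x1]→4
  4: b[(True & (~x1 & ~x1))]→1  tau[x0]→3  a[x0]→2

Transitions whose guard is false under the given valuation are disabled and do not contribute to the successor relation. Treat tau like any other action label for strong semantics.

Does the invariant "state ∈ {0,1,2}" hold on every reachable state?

Answer: INVARIANT HOLDS

Trace:
Safe = {0,1,2}
Reachable = {0,2}
  0: safe
  2: safe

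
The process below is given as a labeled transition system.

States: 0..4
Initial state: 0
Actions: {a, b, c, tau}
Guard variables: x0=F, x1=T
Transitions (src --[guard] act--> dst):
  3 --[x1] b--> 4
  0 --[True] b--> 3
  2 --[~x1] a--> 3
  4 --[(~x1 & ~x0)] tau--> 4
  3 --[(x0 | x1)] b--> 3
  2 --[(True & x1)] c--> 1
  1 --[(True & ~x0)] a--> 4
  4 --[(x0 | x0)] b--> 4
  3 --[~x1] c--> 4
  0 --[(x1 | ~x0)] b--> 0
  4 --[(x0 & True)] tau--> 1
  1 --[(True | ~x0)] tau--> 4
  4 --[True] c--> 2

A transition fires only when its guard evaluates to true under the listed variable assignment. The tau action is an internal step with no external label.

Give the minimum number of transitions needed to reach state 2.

Answer: 3

Analysis:
Breadth-first toward 2:
  depth 0: {0}
  depth 1: {3}
  depth 2: {4}
  depth 3: {2}
depth(2)=3, e.g. b·b·c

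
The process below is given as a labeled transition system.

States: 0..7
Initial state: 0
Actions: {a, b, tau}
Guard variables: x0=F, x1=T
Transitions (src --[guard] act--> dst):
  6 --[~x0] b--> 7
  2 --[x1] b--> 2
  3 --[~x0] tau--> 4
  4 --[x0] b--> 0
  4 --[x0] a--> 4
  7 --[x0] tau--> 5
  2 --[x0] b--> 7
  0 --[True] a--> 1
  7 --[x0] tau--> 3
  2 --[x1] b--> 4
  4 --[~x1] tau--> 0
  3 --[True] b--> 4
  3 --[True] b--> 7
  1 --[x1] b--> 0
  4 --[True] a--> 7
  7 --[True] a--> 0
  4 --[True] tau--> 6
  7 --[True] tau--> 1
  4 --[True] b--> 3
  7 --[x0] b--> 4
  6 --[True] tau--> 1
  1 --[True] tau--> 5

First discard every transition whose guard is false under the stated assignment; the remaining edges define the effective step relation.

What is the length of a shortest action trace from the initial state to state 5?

Breadth-first toward 5:
  depth 0: {0}
  depth 1: {1}
  depth 2: {5}
depth(5)=2, e.g. a·tau

Answer: 2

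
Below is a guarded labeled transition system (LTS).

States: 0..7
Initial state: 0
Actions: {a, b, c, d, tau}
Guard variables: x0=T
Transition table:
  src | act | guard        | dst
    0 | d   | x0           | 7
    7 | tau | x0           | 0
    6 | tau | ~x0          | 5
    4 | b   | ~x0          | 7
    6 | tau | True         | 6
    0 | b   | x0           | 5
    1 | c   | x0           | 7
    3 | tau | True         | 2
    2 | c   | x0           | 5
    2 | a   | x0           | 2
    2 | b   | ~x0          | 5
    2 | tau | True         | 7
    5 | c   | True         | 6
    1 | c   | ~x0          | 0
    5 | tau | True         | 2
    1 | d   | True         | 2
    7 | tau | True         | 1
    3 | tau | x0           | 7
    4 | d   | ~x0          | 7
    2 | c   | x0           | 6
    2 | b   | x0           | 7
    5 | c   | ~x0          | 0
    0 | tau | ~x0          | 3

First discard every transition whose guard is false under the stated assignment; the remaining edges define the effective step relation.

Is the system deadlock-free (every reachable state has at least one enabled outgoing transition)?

Reach set: {0,1,2,5,6,7}
  0: b→5  d→7  [2 exit(s)]
  1: c→7  d→2  [2 exit(s)]
  2: a→2  b→7  c→5  c→6  tau→7  [5 exit(s)]
  5: c→6  tau→2  [2 exit(s)]
  6: tau→6  [1 exit(s)]
  7: tau→0  tau→1  [2 exit(s)]

Answer: DEADLOCK-FREE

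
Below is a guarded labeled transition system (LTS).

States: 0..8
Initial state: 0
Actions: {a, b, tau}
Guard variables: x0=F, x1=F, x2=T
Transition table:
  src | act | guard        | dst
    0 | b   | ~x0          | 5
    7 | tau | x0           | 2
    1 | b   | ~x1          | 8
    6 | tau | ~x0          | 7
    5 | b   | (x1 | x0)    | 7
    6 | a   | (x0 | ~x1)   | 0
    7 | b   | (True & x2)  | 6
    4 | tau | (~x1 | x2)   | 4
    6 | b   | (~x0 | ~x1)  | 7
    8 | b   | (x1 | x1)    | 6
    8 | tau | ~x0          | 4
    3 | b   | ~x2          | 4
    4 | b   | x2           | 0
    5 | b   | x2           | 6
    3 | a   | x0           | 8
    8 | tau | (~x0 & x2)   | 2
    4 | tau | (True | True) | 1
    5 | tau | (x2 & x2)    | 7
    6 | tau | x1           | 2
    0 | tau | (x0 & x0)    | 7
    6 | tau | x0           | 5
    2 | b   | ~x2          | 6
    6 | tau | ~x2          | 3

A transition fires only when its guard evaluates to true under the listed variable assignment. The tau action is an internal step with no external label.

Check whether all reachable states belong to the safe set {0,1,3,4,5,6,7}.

Answer: INVARIANT HOLDS

Analysis:
Inv-set: {0,1,3,4,5,6,7}
R = {0,5,6,7}
  0: safe
  5: safe
  6: safe
  7: safe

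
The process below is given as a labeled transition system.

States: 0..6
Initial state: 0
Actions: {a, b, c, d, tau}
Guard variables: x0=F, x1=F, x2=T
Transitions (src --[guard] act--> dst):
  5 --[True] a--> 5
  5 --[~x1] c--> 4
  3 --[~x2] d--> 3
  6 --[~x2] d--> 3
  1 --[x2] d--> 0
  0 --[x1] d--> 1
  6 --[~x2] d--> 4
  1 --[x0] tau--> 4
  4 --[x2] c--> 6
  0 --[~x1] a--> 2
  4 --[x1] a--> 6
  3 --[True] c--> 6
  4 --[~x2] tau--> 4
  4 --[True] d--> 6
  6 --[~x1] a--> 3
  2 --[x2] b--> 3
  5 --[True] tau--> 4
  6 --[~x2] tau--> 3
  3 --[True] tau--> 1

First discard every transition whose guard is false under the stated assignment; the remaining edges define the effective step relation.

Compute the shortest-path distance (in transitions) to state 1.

Layered search for 1:
  Layer 0: {0}
  Layer 1: {2}
  Layer 2: {3}
  Layer 3: {1,6}
first hit 1 at d=3 via a·b·tau

Answer: 3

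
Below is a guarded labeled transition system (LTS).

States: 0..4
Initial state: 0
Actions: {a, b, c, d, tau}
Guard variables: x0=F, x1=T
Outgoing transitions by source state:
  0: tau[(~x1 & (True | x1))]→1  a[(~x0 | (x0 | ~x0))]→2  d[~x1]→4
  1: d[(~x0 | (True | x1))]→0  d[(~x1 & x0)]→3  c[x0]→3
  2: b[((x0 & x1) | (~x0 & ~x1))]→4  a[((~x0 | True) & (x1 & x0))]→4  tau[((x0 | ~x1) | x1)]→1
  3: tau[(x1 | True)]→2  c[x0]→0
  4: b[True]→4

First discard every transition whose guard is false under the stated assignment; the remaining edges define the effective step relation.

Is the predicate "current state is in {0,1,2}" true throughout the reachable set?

Answer: INVARIANT HOLDS

Trace:
Inv-set: {0,1,2}
Reach set: {0,1,2}
  0: ok
  1: ok
  2: ok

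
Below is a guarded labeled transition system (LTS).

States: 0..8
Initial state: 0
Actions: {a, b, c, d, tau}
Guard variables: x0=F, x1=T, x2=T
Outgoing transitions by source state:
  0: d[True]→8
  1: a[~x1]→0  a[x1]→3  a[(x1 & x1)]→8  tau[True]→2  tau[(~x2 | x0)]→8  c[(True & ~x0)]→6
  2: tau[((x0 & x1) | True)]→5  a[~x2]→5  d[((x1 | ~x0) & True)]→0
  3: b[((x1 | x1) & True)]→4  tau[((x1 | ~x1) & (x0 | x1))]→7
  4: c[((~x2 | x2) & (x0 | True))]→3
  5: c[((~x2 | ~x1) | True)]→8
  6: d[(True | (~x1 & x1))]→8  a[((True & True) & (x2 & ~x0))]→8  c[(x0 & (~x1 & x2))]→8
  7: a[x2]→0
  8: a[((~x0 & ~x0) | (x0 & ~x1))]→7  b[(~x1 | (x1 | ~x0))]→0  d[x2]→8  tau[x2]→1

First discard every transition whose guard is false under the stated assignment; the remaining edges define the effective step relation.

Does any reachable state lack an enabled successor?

Reachable = {0,1,2,3,4,5,6,7,8}
  0: d→8  [deg 1]
  1: a→3  a→8  c→6  tau→2  [deg 4]
  2: d→0  tau→5  [deg 2]
  3: b→4  tau→7  [deg 2]
  4: c→3  [deg 1]
  5: c→8  [deg 1]
  6: a→8  d→8  [deg 2]
  7: a→0  [deg 1]
  8: a→7  b→0  d→8  tau→1  [deg 4]

Answer: DEADLOCK-FREE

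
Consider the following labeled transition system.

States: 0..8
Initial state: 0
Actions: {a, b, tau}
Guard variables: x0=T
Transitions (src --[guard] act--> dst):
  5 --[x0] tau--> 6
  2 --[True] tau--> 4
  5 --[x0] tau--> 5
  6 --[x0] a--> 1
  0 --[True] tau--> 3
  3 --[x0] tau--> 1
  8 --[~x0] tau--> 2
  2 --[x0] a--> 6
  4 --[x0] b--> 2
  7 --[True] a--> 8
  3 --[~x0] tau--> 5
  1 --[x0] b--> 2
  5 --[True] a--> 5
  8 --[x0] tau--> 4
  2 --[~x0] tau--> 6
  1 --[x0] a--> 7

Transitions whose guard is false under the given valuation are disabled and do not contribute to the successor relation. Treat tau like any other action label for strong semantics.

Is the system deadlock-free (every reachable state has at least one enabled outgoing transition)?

Answer: DEADLOCK-FREE

Trace:
R = {0,1,2,3,4,6,7,8}
  0: tau→3  [deg 1]
  1: a→7  b→2  [deg 2]
  2: a→6  tau→4  [deg 2]
  3: tau→1  [deg 1]
  4: b→2  [deg 1]
  6: a→1  [deg 1]
  7: a→8  [deg 1]
  8: tau→4  [deg 1]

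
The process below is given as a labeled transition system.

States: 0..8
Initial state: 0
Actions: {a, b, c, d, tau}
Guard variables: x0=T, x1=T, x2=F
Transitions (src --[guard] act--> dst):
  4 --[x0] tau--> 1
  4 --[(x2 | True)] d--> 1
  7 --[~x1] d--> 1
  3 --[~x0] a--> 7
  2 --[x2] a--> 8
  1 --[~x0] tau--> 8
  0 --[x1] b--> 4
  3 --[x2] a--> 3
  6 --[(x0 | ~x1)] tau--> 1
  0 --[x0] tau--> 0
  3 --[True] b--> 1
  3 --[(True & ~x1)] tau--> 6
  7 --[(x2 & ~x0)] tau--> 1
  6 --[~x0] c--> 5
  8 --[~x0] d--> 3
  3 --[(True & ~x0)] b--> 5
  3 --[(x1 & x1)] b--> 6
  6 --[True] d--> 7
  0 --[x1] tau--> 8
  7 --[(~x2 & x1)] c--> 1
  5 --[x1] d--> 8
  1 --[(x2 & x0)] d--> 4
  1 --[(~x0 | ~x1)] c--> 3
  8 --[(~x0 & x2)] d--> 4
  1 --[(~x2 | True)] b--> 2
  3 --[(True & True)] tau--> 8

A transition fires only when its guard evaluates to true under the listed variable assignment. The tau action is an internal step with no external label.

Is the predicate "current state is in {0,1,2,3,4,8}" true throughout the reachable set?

Answer: INVARIANT HOLDS

Working:
Allowed set {0,1,2,3,4,8}
R = {0,1,2,4,8}
  0: ok
  1: ok
  2: ok
  4: ok
  8: ok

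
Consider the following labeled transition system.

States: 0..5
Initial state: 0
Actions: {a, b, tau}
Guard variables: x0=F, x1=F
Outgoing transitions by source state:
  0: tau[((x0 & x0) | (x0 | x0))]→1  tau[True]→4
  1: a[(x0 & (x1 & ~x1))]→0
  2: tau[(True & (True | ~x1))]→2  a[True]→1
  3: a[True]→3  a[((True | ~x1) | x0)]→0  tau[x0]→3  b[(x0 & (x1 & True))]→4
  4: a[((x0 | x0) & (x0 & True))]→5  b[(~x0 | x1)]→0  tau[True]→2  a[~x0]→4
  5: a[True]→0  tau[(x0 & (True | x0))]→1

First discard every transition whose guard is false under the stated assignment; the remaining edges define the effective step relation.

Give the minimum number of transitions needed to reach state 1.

Answer: 3

Working:
Layered search for 1:
  Layer 0: {0}
  Layer 1: {4}
  Layer 2: {2}
  Layer 3: {1}
1 enters at depth 3; path tau·tau·a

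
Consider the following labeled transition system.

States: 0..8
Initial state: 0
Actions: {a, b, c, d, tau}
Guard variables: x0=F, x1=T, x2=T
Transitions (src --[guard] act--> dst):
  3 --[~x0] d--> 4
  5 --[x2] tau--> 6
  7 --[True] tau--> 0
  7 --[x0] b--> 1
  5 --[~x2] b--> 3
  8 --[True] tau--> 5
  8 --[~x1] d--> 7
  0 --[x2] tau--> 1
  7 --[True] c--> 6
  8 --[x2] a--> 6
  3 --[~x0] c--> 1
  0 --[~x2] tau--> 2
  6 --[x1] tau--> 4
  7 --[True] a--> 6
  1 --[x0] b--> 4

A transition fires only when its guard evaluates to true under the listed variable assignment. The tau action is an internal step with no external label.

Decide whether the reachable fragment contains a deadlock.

R = {0,1}
  0: tau→1  [1 out]
  1: ∅  [no exit]
Path to 1: tau

Answer: DEADLOCK at state 1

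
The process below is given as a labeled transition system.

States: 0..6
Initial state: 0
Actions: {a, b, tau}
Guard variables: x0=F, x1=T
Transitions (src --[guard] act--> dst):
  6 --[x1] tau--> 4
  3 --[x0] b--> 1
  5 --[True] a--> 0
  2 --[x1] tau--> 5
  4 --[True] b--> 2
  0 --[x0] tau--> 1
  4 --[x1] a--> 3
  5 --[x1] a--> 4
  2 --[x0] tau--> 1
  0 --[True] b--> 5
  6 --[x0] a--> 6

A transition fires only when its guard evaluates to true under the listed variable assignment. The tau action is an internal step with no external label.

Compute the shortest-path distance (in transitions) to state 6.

Breadth-first toward 6:
  L0 = {0}
  L1 = {5}
  L2 = {4}
  L3 = {2,3}
6 never appears.

Answer: UNREACHABLE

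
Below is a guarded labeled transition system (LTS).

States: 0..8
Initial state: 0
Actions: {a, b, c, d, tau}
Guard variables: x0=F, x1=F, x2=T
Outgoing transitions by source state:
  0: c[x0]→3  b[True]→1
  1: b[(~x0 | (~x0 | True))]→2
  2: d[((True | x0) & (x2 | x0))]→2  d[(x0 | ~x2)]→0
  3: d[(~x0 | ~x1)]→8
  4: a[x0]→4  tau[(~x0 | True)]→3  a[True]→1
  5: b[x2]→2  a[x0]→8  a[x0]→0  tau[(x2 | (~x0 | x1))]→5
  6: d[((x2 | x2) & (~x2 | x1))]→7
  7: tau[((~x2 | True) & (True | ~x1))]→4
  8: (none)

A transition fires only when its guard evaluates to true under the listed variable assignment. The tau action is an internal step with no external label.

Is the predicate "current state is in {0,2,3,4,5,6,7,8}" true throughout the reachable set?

Answer: INVARIANT VIOLATED at state 1

Trace:
Inv-set: {0,2,3,4,5,6,7,8}
Reach set: {0,1,2}
  0: safe
  1: ✗ unsafe
  2: safe
counterexample path to 1: b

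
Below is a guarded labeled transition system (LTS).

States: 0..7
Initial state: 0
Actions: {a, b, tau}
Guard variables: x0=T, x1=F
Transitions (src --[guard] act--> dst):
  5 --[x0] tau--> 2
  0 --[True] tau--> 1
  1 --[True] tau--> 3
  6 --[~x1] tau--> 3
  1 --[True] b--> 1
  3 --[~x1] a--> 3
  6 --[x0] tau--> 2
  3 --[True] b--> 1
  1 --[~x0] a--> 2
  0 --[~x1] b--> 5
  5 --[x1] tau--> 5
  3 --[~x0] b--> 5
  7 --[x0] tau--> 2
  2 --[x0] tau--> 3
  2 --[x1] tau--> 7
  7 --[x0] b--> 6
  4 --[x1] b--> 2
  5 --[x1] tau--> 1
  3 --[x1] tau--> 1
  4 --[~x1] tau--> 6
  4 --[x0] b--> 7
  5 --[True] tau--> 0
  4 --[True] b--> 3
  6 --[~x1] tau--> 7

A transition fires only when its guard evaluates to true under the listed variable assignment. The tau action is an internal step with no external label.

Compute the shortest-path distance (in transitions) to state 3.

Layered search for 3:
  L0 = {0}
  L1 = {1,5}
  L2 = {2,3}
first hit 3 at d=2 via tau·tau

Answer: 2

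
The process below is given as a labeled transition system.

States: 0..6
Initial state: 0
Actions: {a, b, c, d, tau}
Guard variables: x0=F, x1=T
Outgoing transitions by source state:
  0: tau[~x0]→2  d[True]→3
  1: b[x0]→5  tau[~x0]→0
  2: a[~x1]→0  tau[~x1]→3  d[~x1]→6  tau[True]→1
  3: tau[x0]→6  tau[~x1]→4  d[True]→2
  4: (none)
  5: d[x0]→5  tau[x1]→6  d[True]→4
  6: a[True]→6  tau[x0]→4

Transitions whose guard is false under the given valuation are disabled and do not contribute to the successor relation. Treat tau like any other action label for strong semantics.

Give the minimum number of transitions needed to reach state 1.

Answer: 2

Working:
Breadth-first toward 1:
  L0 = {0}
  L1 = {2,3}
  L2 = {1}
depth(1)=2, e.g. tau·tau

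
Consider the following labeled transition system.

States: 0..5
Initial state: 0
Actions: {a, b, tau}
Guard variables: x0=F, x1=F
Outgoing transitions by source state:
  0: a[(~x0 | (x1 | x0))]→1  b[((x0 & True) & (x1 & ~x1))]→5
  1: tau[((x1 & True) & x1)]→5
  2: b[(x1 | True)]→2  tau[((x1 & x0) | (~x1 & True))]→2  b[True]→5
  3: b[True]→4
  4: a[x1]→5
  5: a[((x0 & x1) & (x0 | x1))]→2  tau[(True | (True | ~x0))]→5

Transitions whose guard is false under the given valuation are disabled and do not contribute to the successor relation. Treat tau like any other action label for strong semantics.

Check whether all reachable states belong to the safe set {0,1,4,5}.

Answer: INVARIANT HOLDS

Trace:
Inv-set: {0,1,4,5}
Reachable = {0,1}
  0: ✓
  1: ✓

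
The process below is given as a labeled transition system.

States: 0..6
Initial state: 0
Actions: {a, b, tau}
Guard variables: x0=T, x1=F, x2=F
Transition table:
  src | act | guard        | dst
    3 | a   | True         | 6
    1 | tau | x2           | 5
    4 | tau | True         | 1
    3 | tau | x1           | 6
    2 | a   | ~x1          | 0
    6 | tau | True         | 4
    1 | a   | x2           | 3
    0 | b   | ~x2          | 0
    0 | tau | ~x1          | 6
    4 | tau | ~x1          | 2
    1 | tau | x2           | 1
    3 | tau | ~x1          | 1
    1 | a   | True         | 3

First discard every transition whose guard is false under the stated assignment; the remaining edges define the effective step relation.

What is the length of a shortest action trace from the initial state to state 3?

BFS to 3:
  depth 0: {0}
  depth 1: {6}
  depth 2: {4}
  depth 3: {1,2}
  depth 4: {3}
first hit 3 at d=4 via tau·tau·tau·a

Answer: 4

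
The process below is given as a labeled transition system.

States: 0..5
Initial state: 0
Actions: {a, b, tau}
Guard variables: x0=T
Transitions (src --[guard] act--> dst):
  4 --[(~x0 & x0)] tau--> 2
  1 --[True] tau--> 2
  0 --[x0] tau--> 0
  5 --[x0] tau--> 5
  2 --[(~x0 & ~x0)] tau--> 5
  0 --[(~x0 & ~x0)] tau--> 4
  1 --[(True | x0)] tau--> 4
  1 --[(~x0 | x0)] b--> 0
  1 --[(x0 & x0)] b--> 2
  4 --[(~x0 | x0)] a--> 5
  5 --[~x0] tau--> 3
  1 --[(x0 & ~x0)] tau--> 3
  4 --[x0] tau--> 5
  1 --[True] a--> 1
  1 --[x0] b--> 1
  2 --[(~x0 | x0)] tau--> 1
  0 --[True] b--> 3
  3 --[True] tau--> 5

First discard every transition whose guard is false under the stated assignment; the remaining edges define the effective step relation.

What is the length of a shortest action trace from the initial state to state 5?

Answer: 2

Working:
Layered search for 5:
  L0 = {0}
  L1 = {3}
  L2 = {5}
depth(5)=2, e.g. b·tau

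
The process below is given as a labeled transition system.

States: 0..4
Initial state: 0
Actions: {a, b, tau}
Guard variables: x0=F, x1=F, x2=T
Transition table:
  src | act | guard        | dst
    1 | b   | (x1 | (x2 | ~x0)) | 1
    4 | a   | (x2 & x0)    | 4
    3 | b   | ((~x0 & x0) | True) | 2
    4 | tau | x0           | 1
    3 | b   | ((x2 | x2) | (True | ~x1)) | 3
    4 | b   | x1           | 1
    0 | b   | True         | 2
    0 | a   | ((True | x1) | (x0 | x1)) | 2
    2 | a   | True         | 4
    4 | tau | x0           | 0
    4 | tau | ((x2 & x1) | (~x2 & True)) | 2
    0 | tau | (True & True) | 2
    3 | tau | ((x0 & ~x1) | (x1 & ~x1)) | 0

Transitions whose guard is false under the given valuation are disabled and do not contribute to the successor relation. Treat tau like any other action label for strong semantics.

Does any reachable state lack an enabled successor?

Answer: DEADLOCK at state 4

Working:
R = {0,2,4}
  0: a→2  b→2  tau→2  [3 out]
  2: a→4  [1 out]
  4: ∅  [deadlock]
witness 4: b·a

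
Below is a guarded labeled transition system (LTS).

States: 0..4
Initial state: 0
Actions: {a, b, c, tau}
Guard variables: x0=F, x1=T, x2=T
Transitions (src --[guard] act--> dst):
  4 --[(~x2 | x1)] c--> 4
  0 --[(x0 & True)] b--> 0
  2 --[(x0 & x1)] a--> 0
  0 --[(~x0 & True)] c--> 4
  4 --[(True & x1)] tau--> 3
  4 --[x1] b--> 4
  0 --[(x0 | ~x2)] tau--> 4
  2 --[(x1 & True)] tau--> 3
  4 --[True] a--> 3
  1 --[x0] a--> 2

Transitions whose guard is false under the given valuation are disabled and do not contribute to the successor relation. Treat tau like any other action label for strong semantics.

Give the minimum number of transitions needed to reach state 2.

Breadth-first toward 2:
  depth 0: {0}
  depth 1: {4}
  depth 2: {3}
2 never appears.

Answer: UNREACHABLE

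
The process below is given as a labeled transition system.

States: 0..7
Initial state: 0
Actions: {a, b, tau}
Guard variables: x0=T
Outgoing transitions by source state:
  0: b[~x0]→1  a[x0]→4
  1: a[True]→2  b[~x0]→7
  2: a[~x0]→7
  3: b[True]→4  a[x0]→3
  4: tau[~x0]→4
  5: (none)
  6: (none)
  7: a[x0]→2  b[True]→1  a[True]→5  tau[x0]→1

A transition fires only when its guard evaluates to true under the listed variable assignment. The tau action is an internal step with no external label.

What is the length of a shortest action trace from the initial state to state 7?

Layered search for 7:
  depth 0: {0}
  depth 1: {4}
7 never appears.

Answer: UNREACHABLE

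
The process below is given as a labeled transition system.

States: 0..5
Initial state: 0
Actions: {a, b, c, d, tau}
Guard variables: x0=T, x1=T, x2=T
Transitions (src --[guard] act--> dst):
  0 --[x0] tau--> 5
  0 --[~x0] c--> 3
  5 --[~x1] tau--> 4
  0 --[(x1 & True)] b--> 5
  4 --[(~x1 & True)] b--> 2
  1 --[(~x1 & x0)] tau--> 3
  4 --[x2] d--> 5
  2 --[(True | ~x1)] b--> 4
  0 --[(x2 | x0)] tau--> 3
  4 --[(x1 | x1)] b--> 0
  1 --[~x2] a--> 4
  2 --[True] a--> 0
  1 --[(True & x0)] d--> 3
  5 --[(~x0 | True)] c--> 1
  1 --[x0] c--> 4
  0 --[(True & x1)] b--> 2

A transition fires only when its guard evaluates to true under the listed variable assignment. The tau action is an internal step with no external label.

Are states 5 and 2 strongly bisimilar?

Bisimulation quotient by refinement:
  round 0: {{0,1,2,3,4,5}}
  round 1: {{0},{1},{2},{3},{4},{5}}
stable after 2 split(s): 6 block(s)
[5]={5}  [2]={2}

Answer: NOT BISIMILAR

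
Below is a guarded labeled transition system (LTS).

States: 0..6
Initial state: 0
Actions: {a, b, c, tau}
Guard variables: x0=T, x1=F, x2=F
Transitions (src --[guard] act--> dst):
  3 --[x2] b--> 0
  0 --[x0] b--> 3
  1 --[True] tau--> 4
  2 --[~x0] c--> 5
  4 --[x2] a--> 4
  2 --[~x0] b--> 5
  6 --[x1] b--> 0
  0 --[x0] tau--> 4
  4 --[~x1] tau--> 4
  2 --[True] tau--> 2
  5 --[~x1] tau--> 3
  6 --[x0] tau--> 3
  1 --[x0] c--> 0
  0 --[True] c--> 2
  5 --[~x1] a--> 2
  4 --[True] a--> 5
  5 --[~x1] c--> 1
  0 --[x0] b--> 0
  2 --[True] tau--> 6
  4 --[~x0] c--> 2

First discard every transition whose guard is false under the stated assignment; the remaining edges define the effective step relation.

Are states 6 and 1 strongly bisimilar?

Bisimulation quotient by refinement:
  P[0] = {{0,1,2,3,4,5,6}}
  P[1] = {{0},{1},{2,6},{3},{4},{5}}
  P[2] = {{0},{1},{2},{3},{4},{5},{6}}
Fixed point at round 3; 7 class(es).
class of 6: {6}; class of 1: {1}

Answer: NOT BISIMILAR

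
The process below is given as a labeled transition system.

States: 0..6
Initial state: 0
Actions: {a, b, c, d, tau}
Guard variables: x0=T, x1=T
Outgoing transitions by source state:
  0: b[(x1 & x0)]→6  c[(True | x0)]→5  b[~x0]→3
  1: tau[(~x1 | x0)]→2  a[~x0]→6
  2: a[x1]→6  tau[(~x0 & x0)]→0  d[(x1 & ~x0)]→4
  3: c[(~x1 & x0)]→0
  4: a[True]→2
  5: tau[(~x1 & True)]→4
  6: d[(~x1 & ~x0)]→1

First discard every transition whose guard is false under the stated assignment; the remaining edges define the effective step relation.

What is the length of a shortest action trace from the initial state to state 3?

Answer: UNREACHABLE

Analysis:
BFS to 3:
  L0 = {0}
  L1 = {5,6}
3 never appears.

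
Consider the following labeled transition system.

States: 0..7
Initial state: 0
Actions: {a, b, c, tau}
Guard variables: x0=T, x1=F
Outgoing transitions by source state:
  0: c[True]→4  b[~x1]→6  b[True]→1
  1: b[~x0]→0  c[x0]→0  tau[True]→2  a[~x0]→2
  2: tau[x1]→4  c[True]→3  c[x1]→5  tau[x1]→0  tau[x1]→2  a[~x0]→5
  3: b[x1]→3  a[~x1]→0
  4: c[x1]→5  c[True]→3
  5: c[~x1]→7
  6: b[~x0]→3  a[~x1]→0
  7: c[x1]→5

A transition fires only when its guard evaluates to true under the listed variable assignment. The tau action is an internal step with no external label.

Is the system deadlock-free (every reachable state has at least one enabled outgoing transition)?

Answer: DEADLOCK-FREE

Working:
Reach set: {0,1,2,3,4,6}
  0: b→1  b→6  c→4  [deg 3]
  1: c→0  tau→2  [deg 2]
  2: c→3  [deg 1]
  3: a→0  [deg 1]
  4: c→3  [deg 1]
  6: a→0  [deg 1]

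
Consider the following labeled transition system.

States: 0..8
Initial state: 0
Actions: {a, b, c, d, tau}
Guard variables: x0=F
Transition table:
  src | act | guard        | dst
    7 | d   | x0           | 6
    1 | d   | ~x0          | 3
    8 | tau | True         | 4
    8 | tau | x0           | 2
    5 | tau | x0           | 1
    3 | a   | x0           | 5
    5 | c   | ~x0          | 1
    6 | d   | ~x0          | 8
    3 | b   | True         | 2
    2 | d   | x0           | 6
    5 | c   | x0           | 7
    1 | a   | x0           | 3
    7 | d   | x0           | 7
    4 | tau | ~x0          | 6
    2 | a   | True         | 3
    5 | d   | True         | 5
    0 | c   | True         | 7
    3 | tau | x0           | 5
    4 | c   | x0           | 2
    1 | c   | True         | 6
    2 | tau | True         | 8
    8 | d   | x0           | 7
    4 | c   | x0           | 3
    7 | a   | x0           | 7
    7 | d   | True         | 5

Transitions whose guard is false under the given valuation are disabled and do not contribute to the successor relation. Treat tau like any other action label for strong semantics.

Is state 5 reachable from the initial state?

12 transition(s) survive guard evaluation.
depth 0: {0}
depth 1: {7}  now seen {0,7}
depth 2: {5}  now seen {0,5,7}
depth 3: {1}  now seen {0,1,5,7}
depth 4: {3,6}  now seen {0,1,3,5,6,7}
depth 5: {2,8}  now seen {0,1,2,3,5,6,7,8}
depth 6: {4}  now seen {0,1,2,3,4,5,6,7,8}
Reach set: {0,1,2,3,4,5,6,7,8}
witness 5: c·d

Answer: REACHABLE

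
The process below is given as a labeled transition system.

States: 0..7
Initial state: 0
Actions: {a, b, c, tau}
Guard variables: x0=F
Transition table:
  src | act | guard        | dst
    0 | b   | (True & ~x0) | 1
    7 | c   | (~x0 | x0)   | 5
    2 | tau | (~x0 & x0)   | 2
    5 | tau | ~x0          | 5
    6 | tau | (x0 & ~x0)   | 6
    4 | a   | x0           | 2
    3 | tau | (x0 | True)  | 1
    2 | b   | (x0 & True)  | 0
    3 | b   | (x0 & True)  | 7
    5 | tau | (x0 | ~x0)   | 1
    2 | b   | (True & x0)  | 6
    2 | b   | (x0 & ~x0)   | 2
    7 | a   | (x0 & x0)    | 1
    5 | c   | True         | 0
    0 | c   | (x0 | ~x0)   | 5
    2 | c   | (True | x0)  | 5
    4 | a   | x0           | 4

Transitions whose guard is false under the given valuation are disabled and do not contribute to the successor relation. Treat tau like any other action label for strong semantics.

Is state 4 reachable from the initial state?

Answer: UNREACHABLE

Working:
After dropping false guards: 8 live edges.
depth 0: {0}
depth 1: {1,5}  now seen {0,1,5}
Reach set: {0,1,5}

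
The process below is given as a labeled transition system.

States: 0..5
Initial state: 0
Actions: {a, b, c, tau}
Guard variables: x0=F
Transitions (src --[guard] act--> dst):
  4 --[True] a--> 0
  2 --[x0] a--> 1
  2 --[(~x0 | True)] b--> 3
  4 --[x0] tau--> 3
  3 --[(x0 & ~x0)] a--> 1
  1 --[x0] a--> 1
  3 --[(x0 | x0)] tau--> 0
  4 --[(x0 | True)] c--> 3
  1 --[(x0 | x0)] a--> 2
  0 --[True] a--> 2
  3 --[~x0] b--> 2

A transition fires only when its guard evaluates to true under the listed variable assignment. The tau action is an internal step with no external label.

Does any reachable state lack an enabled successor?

Answer: DEADLOCK-FREE

Analysis:
Reachable = {0,2,3}
  0: a→2  [1 out]
  2: b→3  [1 out]
  3: b→2  [1 out]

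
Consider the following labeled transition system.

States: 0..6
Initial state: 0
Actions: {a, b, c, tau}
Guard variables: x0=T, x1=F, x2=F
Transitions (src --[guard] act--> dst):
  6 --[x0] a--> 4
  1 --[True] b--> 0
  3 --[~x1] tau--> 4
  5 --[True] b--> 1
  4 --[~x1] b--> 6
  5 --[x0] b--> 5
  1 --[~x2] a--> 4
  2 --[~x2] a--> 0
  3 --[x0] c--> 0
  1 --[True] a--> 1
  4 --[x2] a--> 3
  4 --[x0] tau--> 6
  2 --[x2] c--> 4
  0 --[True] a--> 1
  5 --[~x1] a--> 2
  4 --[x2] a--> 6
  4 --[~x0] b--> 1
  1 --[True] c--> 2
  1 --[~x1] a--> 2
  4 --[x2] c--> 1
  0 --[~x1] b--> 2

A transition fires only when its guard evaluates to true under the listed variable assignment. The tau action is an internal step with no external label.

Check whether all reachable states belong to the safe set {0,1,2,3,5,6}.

Inv-set: {0,1,2,3,5,6}
R = {0,1,2,4,6}
  0: ok
  1: ok
  2: ok
  4: VIOLATES
  6: ok
witness against invariant: a·a → 4

Answer: INVARIANT VIOLATED at state 4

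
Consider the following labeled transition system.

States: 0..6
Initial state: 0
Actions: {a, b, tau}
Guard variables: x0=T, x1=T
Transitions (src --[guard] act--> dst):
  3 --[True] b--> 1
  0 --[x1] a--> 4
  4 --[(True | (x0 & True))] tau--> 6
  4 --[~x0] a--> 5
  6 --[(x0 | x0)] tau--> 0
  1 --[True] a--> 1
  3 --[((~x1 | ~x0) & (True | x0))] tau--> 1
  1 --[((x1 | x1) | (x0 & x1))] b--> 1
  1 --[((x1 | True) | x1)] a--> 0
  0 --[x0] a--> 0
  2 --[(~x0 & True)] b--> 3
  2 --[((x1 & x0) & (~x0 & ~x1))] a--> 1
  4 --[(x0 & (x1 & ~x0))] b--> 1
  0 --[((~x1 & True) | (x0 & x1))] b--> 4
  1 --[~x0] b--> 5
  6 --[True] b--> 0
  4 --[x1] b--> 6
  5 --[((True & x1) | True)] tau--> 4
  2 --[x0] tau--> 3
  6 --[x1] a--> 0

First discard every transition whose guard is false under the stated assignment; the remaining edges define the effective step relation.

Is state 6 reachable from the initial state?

Answer: REACHABLE

Analysis:
14 transition(s) survive guard evaluation.
Layer 0: {0}
Layer 1: {4}  total {0,4}
Layer 2: {6}  total {0,4,6}
Reach set: {0,4,6}
witness 6: a·tau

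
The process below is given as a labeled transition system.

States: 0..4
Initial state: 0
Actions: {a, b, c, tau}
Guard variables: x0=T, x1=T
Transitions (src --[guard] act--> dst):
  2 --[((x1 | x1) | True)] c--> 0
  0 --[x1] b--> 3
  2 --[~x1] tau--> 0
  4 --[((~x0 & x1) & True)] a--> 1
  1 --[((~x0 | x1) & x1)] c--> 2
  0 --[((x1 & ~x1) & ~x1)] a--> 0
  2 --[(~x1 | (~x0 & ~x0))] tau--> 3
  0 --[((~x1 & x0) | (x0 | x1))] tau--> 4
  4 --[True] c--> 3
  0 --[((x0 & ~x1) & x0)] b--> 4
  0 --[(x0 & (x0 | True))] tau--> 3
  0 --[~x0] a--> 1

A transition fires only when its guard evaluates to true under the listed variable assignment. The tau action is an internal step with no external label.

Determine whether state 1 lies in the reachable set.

Guard filter leaves 6 enabled edge(s).
depth 0: {0}
depth 1: {3,4}  cumulative {0,3,4}
Reach set: {0,3,4}

Answer: UNREACHABLE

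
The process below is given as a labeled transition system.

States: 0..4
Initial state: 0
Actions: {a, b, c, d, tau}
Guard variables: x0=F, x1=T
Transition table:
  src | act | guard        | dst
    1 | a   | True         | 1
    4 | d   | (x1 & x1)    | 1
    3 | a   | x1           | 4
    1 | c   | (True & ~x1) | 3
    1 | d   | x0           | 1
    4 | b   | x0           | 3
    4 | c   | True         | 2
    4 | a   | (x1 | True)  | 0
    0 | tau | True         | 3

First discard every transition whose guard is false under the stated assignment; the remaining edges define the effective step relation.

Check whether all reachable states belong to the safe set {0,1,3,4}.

Safe = {0,1,3,4}
Reachable = {0,1,2,3,4}
  0: ✓
  1: ✓
  2: VIOLATES
  3: ✓
  4: ✓
counterexample path to 2: tau·a·c

Answer: INVARIANT VIOLATED at state 2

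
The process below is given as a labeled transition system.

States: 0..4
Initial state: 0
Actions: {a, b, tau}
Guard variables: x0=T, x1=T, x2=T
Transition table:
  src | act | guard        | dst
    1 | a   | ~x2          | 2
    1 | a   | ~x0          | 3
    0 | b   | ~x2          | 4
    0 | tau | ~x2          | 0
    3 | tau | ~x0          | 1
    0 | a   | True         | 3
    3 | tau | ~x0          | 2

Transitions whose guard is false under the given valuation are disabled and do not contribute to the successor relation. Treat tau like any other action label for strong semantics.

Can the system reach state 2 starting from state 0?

After dropping false guards: 1 live edges.
Layer 0: {0}
Layer 1: {3}  total {0,3}
R = {0,3}

Answer: UNREACHABLE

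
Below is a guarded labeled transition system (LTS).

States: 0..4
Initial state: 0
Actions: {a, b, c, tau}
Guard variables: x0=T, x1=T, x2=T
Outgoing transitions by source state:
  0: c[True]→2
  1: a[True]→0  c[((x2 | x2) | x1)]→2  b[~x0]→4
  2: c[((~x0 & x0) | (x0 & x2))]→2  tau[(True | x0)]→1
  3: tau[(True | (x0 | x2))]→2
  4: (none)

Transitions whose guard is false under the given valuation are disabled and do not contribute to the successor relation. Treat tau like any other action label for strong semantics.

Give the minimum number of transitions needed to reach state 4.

Breadth-first toward 4:
  Layer 0: {0}
  Layer 1: {2}
  Layer 2: {1}
4 never appears.

Answer: UNREACHABLE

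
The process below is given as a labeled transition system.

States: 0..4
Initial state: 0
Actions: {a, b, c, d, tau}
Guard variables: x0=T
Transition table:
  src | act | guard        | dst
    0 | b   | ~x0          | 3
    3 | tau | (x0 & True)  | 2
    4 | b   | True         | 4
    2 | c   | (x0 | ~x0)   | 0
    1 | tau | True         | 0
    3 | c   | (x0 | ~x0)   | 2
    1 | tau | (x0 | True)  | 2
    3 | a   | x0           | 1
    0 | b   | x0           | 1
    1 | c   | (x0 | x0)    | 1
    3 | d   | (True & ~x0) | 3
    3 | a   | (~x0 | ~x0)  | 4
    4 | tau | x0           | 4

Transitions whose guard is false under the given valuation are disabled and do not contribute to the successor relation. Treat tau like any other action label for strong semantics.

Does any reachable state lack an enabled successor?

Reach set: {0,1,2}
  0: b→1  [1 out]
  1: c→1  tau→0  tau→2  [3 out]
  2: c→0  [1 out]

Answer: DEADLOCK-FREE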